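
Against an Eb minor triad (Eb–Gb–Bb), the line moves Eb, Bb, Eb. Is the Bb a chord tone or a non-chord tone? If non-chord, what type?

Eb minor triad contains Eb, Gb, Bb; Bb is the fifth, so it is a chord tone.

Chord tone (the fifth of Eb minor triad).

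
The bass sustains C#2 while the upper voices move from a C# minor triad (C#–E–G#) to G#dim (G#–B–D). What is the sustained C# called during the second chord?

Pedal tone (pedal point).

The harmony at that moment is G# diminished triad (G#, B, D); C#2 is not a chord tone.
It is held over (the same pitch as the preceding C#2) and then sustained as the same pitch into the next harmony.
Sustained through a change of harmony — a pedal tone.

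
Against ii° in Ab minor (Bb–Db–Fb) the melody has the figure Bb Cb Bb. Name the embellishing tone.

Cb is a neighbor tone.

The harmony at that moment is Bb diminished triad (Bb, Db, Fb); Cb is not a chord tone.
It is approached by step up from Bb and left by step down to Bb.
Step away and step back to the same note — a neighbor tone (upper neighbor).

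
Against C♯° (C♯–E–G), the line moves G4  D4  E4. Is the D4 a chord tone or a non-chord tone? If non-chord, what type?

Non-chord tone — an appoggiatura.

The harmony at that moment is C♯ diminished triad (C♯, E, G); D4 is not a chord tone.
It is approached by leap down from G4 and left by step up to E4.
Leap in, step out — an appoggiatura.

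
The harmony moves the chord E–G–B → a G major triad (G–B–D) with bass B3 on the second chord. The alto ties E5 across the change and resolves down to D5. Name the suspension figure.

4–3 suspension.

At the second chord the bass is B3. The suspended E5 lies a fourth above the bass; after resolving down by step to D5, the interval above the bass becomes a third.
Suspension figures are named by those two intervals: 4–3.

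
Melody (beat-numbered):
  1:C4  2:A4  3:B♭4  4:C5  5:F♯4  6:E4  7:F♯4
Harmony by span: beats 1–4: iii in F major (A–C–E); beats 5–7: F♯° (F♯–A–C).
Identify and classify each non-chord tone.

B♭4 (beat 3) — passing tone; E4 (beat 6) — neighbor tone.

The harmony at that moment is A minor triad (A, C, E); B♭4 is not a chord tone.
It is approached by step up from A4 and left by step up to C5.
Step in, step out in the same direction — a passing tone.
The harmony at that moment is F♯ diminished triad (F♯, A, C); E4 is not a chord tone.
It is approached by step down from F♯4 and left by step up to F♯4.
Step away and step back to the same note — a neighbor tone (lower neighbor).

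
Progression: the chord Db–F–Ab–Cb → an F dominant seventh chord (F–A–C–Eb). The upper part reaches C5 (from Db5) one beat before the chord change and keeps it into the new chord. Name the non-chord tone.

C5 is an anticipation.

The harmony at that moment is Db dominant seventh chord (Db, F, Ab, Cb); C5 is not a chord tone.
It is approached by step down from Db5 and then sustained as the same pitch into the next harmony.
Arriving early and becoming a chord tone when the harmony changes — an anticipation.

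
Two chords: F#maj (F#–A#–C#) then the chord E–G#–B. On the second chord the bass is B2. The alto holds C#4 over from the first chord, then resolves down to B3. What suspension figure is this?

At the second chord the bass is B2. The suspended C#4 lies a ninth above the bass; after resolving down by step to B3, the interval above the bass becomes an octave.
Suspension figures are named by those two intervals: 9–8.

9–8 suspension.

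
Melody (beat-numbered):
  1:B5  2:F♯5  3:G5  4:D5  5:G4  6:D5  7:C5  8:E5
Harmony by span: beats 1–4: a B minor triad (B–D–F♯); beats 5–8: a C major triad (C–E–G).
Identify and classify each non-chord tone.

G5 (beat 3) — escape tone; D5 (beat 6) — appoggiatura.

The harmony at that moment is B minor triad (B, D, F♯); G5 is not a chord tone.
It is approached by step up from F♯5 and left by leap down to D5.
Step in, leap out — an escape tone.
The harmony at that moment is C major triad (C, E, G); D5 is not a chord tone.
It is approached by leap up from G4 and left by step down to C5.
Leap in, step out — an appoggiatura.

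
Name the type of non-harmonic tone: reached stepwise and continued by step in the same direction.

Passing tone.

Approach: by step. Departure: by step, continuing in the same direction.
Stepwise on both sides with no change of direction means the note fills in the space between two different chord tones — a passing tone. (Had it turned back to its starting note it would be a neighbor tone instead.)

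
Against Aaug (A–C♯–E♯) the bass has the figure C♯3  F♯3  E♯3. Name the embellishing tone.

The harmony at that moment is A augmented triad (A, C♯, E♯); F♯3 is not a chord tone.
It is approached by leap up from C♯3 and left by step down to E♯3.
Leap in, step out — an appoggiatura.

F♯3 is an appoggiatura.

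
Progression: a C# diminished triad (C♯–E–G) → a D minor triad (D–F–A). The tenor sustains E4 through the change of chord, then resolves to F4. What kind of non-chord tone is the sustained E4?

E4 is a retardation.

The harmony at that moment is D minor triad (D, F, A); E4 is not a chord tone.
It is held over (the same pitch as the preceding E4) and left by step up to F4.
Held over from the previous chord and resolving up by step — a retardation.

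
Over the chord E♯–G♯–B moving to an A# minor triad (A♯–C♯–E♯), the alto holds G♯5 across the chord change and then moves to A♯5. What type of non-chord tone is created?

The harmony at that moment is A♯ minor triad (A♯, C♯, E♯); G♯5 is not a chord tone.
It is held over (the same pitch as the preceding G♯5) and left by step up to A♯5.
Held over from the previous chord and resolving up by step — a retardation.

G♯5 is a retardation.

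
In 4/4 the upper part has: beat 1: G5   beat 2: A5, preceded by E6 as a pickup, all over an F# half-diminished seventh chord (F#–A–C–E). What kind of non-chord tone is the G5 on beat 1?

Appoggiatura.

The harmony at that moment is F# half-diminished seventh chord (F#, A, C, E); G5 is not a chord tone.
It is approached by leap down from E6 and left by step up to A5.
Leap in, step out, metrically accented — an appoggiatura.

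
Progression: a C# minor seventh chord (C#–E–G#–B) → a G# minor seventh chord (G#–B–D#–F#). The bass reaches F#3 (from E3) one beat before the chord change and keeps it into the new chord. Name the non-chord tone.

F#3 is an anticipation.

The harmony at that moment is C# minor seventh chord (C#, E, G#, B); F#3 is not a chord tone.
It is approached by step up from E3 and then sustained as the same pitch into the next harmony.
Arriving early and becoming a chord tone when the harmony changes — an anticipation.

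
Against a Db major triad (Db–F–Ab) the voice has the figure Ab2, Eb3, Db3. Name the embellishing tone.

Eb3 is an appoggiatura.

The harmony at that moment is Db major triad (Db, F, Ab); Eb3 is not a chord tone.
It is approached by leap up from Ab2 and left by step down to Db3.
Leap in, step out — an appoggiatura.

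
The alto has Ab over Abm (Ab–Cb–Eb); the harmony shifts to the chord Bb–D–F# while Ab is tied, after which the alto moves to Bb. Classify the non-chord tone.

Ab is a retardation.

The harmony at that moment is Bb augmented triad (Bb, D, F#); Ab is not a chord tone.
It is held over (the same pitch as the preceding Ab) and left by step up to Bb.
Held over from the previous chord and resolving up by step — a retardation.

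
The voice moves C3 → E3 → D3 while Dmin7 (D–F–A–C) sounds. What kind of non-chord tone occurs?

E3 is an appoggiatura.

The harmony at that moment is D minor seventh chord (D, F, A, C); E3 is not a chord tone.
It is approached by leap up from C3 and left by step down to D3.
Leap in, step out — an appoggiatura.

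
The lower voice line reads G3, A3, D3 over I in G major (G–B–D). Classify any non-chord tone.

The harmony at that moment is G major triad (G, B, D); A3 is not a chord tone.
It is approached by step up from G3 and left by leap down to D3.
Step in, leap out — an escape tone.

A3 is an escape tone.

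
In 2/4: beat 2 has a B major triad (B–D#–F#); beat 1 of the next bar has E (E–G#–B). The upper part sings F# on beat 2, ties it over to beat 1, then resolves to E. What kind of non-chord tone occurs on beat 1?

Suspension.

The harmony at that moment is E major triad (E, G#, B); F# is not a chord tone.
It is held over (the same pitch as the preceding F#) and left by step down to E.
Held over from the previous chord and resolving down by step — a suspension.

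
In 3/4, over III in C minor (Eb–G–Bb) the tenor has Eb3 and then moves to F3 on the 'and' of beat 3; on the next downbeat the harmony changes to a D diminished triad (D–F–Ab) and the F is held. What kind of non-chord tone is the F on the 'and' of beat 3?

The harmony at that moment is Eb major triad (Eb, G, Bb); F3 is not a chord tone.
It is approached by step up from Eb3 and then sustained as the same pitch into the next harmony.
Arriving early and becoming a chord tone when the harmony changes — an anticipation.

Anticipation.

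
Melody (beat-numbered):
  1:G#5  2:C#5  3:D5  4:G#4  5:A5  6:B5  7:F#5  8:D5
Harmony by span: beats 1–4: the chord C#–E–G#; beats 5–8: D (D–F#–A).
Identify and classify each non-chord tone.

The harmony at that moment is C# minor triad (C#, E, G#); D5 is not a chord tone.
It is approached by step up from C#5 and left by leap down to G#4.
Step in, leap out — an escape tone.
The harmony at that moment is D major triad (D, F#, A); B5 is not a chord tone.
It is approached by step up from A5 and left by leap down to F#5.
Step in, leap out — an escape tone.

D5 (beat 3) — escape tone; B5 (beat 6) — escape tone.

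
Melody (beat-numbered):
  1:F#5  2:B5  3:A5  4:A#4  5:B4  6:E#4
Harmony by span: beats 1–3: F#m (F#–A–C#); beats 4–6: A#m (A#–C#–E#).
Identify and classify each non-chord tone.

The harmony at that moment is F# minor triad (F#, A, C#); B5 is not a chord tone.
It is approached by leap up from F#5 and left by step down to A5.
Leap in, step out — an appoggiatura.
The harmony at that moment is A# minor triad (A#, C#, E#); B4 is not a chord tone.
It is approached by step up from A#4 and left by leap down to E#4.
Step in, leap out — an escape tone.

B5 (beat 2) — appoggiatura; B4 (beat 5) — escape tone.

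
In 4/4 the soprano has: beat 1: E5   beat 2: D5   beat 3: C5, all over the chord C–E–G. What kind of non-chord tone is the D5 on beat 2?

Passing tone.

The harmony at that moment is C major triad (C, E, G); D5 is not a chord tone.
It is approached by step down from E5 and left by step down to C5.
Step in, step out in the same direction — a passing tone.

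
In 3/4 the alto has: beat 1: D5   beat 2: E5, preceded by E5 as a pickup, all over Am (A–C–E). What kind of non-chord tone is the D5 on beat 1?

Lower neighbor tone.

The harmony at that moment is A minor triad (A, C, E); D5 is not a chord tone.
It is approached by step down from E5 and left by step up to E5.
Step away and step back to the same note — a neighbor tone (lower neighbor).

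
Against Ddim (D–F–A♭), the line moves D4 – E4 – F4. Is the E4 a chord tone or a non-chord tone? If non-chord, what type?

The harmony at that moment is D diminished triad (D, F, A♭); E4 is not a chord tone.
It is approached by step up from D4 and left by step up to F4.
Step in, step out in the same direction — a passing tone.

Non-chord tone — a passing tone.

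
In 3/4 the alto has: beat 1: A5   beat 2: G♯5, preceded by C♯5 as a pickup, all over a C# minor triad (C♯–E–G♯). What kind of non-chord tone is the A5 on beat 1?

Appoggiatura.

The harmony at that moment is C♯ minor triad (C♯, E, G♯); A5 is not a chord tone.
It is approached by leap up from C♯5 and left by step down to G♯5.
Leap in, step out, metrically accented — an appoggiatura.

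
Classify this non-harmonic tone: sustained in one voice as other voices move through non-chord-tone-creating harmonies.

Approach: none. Departure: none — a single pitch is sustained while the chords change around it, passing through harmonies that do not contain it.
No melodic motion at all; the dissonance is created entirely by the moving harmonies against the stationary note — a pedal tone (pedal point).

Pedal tone.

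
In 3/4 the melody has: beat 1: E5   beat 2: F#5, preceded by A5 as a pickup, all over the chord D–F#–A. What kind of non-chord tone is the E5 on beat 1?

Appoggiatura.

The harmony at that moment is D major triad (D, F#, A); E5 is not a chord tone.
It is approached by leap down from A5 and left by step up to F#5.
Leap in, step out, metrically accented — an appoggiatura.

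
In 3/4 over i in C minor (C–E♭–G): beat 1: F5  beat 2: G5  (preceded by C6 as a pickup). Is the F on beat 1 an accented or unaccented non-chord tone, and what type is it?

The harmony at that moment is C minor triad (C, E♭, G); F5 is not a chord tone.
It is approached by leap down from C6 and left by step up to G5.
Leap in, step out — an appoggiatura.
It falls on the downbeat, so it is accented.

Accented appoggiatura.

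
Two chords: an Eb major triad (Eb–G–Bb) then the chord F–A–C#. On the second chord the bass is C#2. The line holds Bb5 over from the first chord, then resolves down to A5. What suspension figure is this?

At the second chord the bass is C#2. The suspended Bb5 lies a seventh above the bass; after resolving down by step to A5, the interval above the bass becomes a sixth.
Suspension figures are named by those two intervals: 7–6.

7–6 suspension.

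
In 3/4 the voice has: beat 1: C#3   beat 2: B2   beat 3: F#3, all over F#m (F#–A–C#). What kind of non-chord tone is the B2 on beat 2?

The harmony at that moment is F# minor triad (F#, A, C#); B2 is not a chord tone.
It is approached by step down from C#3 and left by leap up to F#3.
Step in, leap out, on a weak beat — an escape tone.

Escape tone.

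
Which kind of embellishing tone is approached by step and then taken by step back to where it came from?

Neighbor tone.

Approach: by step. Departure: by step in the opposite direction, back to the starting pitch.
Stepwise on both sides but reversing to return to the same chord tone — a neighbor tone. (Had it continued onward in the same direction it would be a passing tone instead.)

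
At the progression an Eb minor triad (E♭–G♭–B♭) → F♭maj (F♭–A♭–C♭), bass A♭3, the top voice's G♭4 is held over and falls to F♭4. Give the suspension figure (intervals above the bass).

7–6 suspension.

At the second chord the bass is A♭3. The suspended G♭4 lies a seventh above the bass; after resolving down by step to F♭4, the interval above the bass becomes a sixth.
Suspension figures are named by those two intervals: 7–6.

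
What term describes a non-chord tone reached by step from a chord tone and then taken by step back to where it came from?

Approach: by step. Departure: by step in the opposite direction, back to the starting pitch.
Stepwise on both sides but reversing to return to the same chord tone — a neighbor tone. (Had it continued onward in the same direction it would be a passing tone instead.)

Neighbor tone.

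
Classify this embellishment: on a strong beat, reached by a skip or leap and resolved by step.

Appoggiatura.

Approach: by leap. Departure: by step. Metric position: strong.
Leap in, step out, in a metrically strong position — an appoggiatura. (It is the mirror image of the escape tone, which steps in and leaps out from a weak position.)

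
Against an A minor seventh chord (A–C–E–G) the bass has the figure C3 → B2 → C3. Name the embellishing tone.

B2 is a neighbor tone.

The harmony at that moment is A minor seventh chord (A, C, E, G); B2 is not a chord tone.
It is approached by step down from C3 and left by step up to C3.
Step away and step back to the same note — a neighbor tone (lower neighbor).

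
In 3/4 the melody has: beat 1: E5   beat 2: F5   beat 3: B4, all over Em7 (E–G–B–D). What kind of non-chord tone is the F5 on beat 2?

The harmony at that moment is E minor seventh chord (E, G, B, D); F5 is not a chord tone.
It is approached by step up from E5 and left by leap down to B4.
Step in, leap out, on a weak beat — an escape tone.

Escape tone.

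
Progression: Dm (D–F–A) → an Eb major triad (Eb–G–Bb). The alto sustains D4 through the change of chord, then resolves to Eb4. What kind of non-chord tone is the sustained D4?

D4 is a retardation.

The harmony at that moment is Eb major triad (Eb, G, Bb); D4 is not a chord tone.
It is held over (the same pitch as the preceding D4) and left by step up to Eb4.
Held over from the previous chord and resolving up by step — a retardation.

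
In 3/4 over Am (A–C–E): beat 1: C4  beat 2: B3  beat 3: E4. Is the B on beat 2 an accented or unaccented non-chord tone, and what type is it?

The harmony at that moment is A minor triad (A, C, E); B3 is not a chord tone.
It is approached by step down from C4 and left by leap up to E4.
Step in, leap out — an escape tone.
It falls on a weak beat, so it is unaccented.

Unaccented escape tone.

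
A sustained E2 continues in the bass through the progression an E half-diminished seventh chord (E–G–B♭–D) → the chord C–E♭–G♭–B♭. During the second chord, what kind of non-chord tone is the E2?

Pedal tone (pedal point).

The harmony at that moment is C half-diminished seventh chord (C, E♭, G♭, B♭); E2 is not a chord tone.
It is held over (the same pitch as the preceding E2) and then sustained as the same pitch into the next harmony.
Sustained through a change of harmony — a pedal tone.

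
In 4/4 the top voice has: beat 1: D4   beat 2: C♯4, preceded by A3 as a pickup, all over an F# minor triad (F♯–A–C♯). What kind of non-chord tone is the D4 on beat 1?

The harmony at that moment is F♯ minor triad (F♯, A, C♯); D4 is not a chord tone.
It is approached by leap up from A3 and left by step down to C♯4.
Leap in, step out, metrically accented — an appoggiatura.

Appoggiatura.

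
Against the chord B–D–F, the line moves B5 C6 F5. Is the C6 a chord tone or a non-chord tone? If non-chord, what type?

The harmony at that moment is B diminished triad (B, D, F); C6 is not a chord tone.
It is approached by step up from B5 and left by leap down to F5.
Step in, leap out — an escape tone.

Non-chord tone — an escape tone.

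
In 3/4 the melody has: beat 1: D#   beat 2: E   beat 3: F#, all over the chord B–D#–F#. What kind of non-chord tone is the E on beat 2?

The harmony at that moment is B major triad (B, D#, F#); E is not a chord tone.
It is approached by step up from D# and left by step up to F#.
Step in, step out in the same direction — a passing tone.

Passing tone.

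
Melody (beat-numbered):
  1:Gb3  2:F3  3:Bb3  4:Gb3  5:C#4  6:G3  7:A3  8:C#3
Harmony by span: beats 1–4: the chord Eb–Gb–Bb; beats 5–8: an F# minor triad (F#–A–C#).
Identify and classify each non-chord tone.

F3 (beat 2) — escape tone; G3 (beat 6) — appoggiatura.

The harmony at that moment is Eb minor triad (Eb, Gb, Bb); F3 is not a chord tone.
It is approached by step down from Gb3 and left by leap up to Bb3.
Step in, leap out — an escape tone.
The harmony at that moment is F# minor triad (F#, A, C#); G3 is not a chord tone.
It is approached by leap down from C#4 and left by step up to A3.
Leap in, step out — an appoggiatura.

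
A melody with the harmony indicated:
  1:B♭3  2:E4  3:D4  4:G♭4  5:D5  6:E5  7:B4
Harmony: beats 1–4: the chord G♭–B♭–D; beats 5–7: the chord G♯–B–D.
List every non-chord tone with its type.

E4 (beat 2) — appoggiatura; E5 (beat 6) — escape tone.

The harmony at that moment is G♭ augmented triad (G♭, B♭, D); E4 is not a chord tone.
It is approached by leap up from B♭3 and left by step down to D4.
Leap in, step out — an appoggiatura.
The harmony at that moment is G♯ diminished triad (G♯, B, D); E5 is not a chord tone.
It is approached by step up from D5 and left by leap down to B4.
Step in, leap out — an escape tone.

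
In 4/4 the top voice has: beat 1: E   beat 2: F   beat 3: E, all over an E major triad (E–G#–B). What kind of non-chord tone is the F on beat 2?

Upper neighbor tone.

The harmony at that moment is E major triad (E, G#, B); F is not a chord tone.
It is approached by step up from E and left by step down to E.
Step away and step back to the same note — a neighbor tone (upper neighbor).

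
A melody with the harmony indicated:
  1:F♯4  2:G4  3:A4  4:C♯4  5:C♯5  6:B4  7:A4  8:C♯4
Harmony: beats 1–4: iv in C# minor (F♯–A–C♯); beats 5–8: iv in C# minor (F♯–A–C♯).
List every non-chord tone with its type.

The harmony at that moment is F♯ minor triad (F♯, A, C♯); G4 is not a chord tone.
It is approached by step up from F♯4 and left by step up to A4.
Step in, step out in the same direction — a passing tone.
The harmony at that moment is F♯ minor triad (F♯, A, C♯); B4 is not a chord tone.
It is approached by step down from C♯5 and left by step down to A4.
Step in, step out in the same direction — a passing tone.

G4 (beat 2) — passing tone; B4 (beat 6) — passing tone.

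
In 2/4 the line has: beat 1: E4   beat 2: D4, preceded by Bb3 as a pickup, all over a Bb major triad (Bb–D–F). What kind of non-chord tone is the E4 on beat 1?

Appoggiatura.

The harmony at that moment is Bb major triad (Bb, D, F); E4 is not a chord tone.
It is approached by leap up from Bb3 and left by step down to D4.
Leap in, step out, metrically accented — an appoggiatura.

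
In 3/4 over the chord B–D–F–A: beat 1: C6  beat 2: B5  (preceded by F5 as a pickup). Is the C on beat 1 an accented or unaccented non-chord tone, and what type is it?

Accented appoggiatura.

The harmony at that moment is B half-diminished seventh chord (B, D, F, A); C6 is not a chord tone.
It is approached by leap up from F5 and left by step down to B5.
Leap in, step out — an appoggiatura.
It falls on the downbeat, so it is accented.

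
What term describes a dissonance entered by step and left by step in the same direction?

Passing tone.

Approach: by step. Departure: by step, continuing in the same direction.
Stepwise on both sides with no change of direction means the note fills in the space between two different chord tones — a passing tone. (Had it turned back to its starting note it would be a neighbor tone instead.)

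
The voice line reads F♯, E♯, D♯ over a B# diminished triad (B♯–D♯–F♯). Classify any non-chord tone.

E♯ is a passing tone.

The harmony at that moment is B♯ diminished triad (B♯, D♯, F♯); E♯ is not a chord tone.
It is approached by step down from F♯ and left by step down to D♯.
Step in, step out in the same direction — a passing tone.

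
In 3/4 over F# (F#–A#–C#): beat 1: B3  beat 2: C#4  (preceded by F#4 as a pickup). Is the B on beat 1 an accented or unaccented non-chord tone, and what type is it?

The harmony at that moment is F# major triad (F#, A#, C#); B3 is not a chord tone.
It is approached by leap down from F#4 and left by step up to C#4.
Leap in, step out — an appoggiatura.
It falls on the downbeat, so it is accented.

Accented appoggiatura.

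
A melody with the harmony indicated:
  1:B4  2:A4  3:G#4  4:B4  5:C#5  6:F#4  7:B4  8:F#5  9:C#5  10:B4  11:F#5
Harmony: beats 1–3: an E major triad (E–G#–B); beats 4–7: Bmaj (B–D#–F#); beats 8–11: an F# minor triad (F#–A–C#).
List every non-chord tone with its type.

A4 (beat 2) — passing tone; C#5 (beat 5) — escape tone; B4 (beat 10) — escape tone.

The harmony at that moment is E major triad (E, G#, B); A4 is not a chord tone.
It is approached by step down from B4 and left by step down to G#4.
Step in, step out in the same direction — a passing tone.
The harmony at that moment is B major triad (B, D#, F#); C#5 is not a chord tone.
It is approached by step up from B4 and left by leap down to F#4.
Step in, leap out — an escape tone.
The harmony at that moment is F# minor triad (F#, A, C#); B4 is not a chord tone.
It is approached by step down from C#5 and left by leap up to F#5.
Step in, leap out — an escape tone.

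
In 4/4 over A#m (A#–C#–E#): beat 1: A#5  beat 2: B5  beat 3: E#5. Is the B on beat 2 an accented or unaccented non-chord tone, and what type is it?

Unaccented escape tone.

The harmony at that moment is A# minor triad (A#, C#, E#); B5 is not a chord tone.
It is approached by step up from A#5 and left by leap down to E#5.
Step in, leap out — an escape tone.
It falls on a weak beat, so it is unaccented.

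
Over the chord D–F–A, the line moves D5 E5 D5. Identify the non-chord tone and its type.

The harmony at that moment is D minor triad (D, F, A); E5 is not a chord tone.
It is approached by step up from D5 and left by step down to D5.
Step away and step back to the same note — a neighbor tone (upper neighbor).

E5 is a neighbor tone.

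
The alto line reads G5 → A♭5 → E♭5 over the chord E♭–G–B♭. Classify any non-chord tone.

The harmony at that moment is E♭ major triad (E♭, G, B♭); A♭5 is not a chord tone.
It is approached by step up from G5 and left by leap down to E♭5.
Step in, leap out — an escape tone.

A♭5 is an escape tone.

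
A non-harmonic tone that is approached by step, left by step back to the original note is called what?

Neighbor tone.

Approach: by step. Departure: by step in the opposite direction, back to the starting pitch.
Stepwise on both sides but reversing to return to the same chord tone — a neighbor tone. (Had it continued onward in the same direction it would be a passing tone instead.)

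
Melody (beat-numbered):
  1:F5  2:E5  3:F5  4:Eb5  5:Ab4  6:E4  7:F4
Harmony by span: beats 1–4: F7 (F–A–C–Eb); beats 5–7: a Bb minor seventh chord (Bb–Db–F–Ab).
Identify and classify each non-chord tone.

E5 (beat 2) — neighbor tone; E4 (beat 6) — appoggiatura.

The harmony at that moment is F dominant seventh chord (F, A, C, Eb); E5 is not a chord tone.
It is approached by step down from F5 and left by step up to F5.
Step away and step back to the same note — a neighbor tone (lower neighbor).
The harmony at that moment is Bb minor seventh chord (Bb, Db, F, Ab); E4 is not a chord tone.
It is approached by leap down from Ab4 and left by step up to F4.
Leap in, step out — an appoggiatura.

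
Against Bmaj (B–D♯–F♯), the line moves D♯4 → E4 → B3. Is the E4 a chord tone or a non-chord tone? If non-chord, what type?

Non-chord tone — an escape tone.

The harmony at that moment is B major triad (B, D♯, F♯); E4 is not a chord tone.
It is approached by step up from D♯4 and left by leap down to B3.
Step in, leap out — an escape tone.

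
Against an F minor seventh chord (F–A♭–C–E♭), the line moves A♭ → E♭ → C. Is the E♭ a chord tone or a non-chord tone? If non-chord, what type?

Chord tone (the seventh of F minor seventh chord).

F minor seventh chord contains F, A♭, C, E♭; E♭ is the seventh, so it is a chord tone.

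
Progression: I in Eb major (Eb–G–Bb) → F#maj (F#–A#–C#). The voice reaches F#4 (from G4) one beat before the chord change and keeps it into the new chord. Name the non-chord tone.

The harmony at that moment is Eb major triad (Eb, G, Bb); F#4 is not a chord tone.
It is approached by step down from G4 and then sustained as the same pitch into the next harmony.
Arriving early and becoming a chord tone when the harmony changes — an anticipation.

F#4 is an anticipation.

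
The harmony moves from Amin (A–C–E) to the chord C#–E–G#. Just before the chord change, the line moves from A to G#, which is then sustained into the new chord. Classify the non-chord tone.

The harmony at that moment is A minor triad (A, C, E); G# is not a chord tone.
It is approached by step down from A and then sustained as the same pitch into the next harmony.
Arriving early and becoming a chord tone when the harmony changes — an anticipation.

G# is an anticipation.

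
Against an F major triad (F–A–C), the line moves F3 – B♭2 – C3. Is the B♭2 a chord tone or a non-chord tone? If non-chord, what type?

The harmony at that moment is F major triad (F, A, C); B♭2 is not a chord tone.
It is approached by leap down from F3 and left by step up to C3.
Leap in, step out — an appoggiatura.

Non-chord tone — an appoggiatura.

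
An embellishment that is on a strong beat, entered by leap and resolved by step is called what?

Appoggiatura.

Approach: by leap. Departure: by step. Metric position: strong.
Leap in, step out, in a metrically strong position — an appoggiatura. (It is the mirror image of the escape tone, which steps in and leaps out from a weak position.)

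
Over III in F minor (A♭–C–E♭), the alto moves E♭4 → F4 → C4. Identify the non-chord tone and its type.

The harmony at that moment is A♭ major triad (A♭, C, E♭); F4 is not a chord tone.
It is approached by step up from E♭4 and left by leap down to C4.
Step in, leap out — an escape tone.

F4 is an escape tone.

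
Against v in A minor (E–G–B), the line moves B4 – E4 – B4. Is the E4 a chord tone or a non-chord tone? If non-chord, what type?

E minor triad contains E, G, B; E is the root, so it is a chord tone.

Chord tone (the root of E minor triad).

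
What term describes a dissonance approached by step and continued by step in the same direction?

Approach: by step. Departure: by step, continuing in the same direction.
Stepwise on both sides with no change of direction means the note fills in the space between two different chord tones — a passing tone. (Had it turned back to its starting note it would be a neighbor tone instead.)

Passing tone.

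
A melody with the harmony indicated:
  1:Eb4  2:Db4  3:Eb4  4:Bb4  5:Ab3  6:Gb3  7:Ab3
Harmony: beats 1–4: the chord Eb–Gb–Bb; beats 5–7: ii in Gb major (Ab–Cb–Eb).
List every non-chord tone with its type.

The harmony at that moment is Eb minor triad (Eb, Gb, Bb); Db4 is not a chord tone.
It is approached by step down from Eb4 and left by step up to Eb4.
Step away and step back to the same note — a neighbor tone (lower neighbor).
The harmony at that moment is Ab minor triad (Ab, Cb, Eb); Gb3 is not a chord tone.
It is approached by step down from Ab3 and left by step up to Ab3.
Step away and step back to the same note — a neighbor tone (lower neighbor).

Db4 (beat 2) — neighbor tone; Gb3 (beat 6) — neighbor tone.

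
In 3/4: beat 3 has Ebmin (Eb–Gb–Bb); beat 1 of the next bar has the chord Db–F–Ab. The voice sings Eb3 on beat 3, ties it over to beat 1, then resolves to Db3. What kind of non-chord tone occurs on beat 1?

The harmony at that moment is Db major triad (Db, F, Ab); Eb3 is not a chord tone.
It is held over (the same pitch as the preceding Eb3) and left by step down to Db3.
Held over from the previous chord and resolving down by step — a suspension.

Suspension.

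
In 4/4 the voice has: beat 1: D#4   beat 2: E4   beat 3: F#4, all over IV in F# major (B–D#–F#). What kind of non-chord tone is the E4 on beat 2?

Passing tone.

The harmony at that moment is B major triad (B, D#, F#); E4 is not a chord tone.
It is approached by step up from D#4 and left by step up to F#4.
Step in, step out in the same direction — a passing tone.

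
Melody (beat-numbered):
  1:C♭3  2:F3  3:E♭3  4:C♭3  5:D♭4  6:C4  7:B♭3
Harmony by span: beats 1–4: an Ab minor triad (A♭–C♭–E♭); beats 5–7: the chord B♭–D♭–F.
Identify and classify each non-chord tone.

F3 (beat 2) — appoggiatura; C4 (beat 6) — passing tone.

The harmony at that moment is A♭ minor triad (A♭, C♭, E♭); F3 is not a chord tone.
It is approached by leap up from C♭3 and left by step down to E♭3.
Leap in, step out — an appoggiatura.
The harmony at that moment is B♭ minor triad (B♭, D♭, F); C4 is not a chord tone.
It is approached by step down from D♭4 and left by step down to B♭3.
Step in, step out in the same direction — a passing tone.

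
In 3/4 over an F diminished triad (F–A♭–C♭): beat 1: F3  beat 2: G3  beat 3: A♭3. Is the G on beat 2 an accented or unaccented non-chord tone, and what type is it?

The harmony at that moment is F diminished triad (F, A♭, C♭); G3 is not a chord tone.
It is approached by step up from F3 and left by step up to A♭3.
Step in, step out in the same direction — a passing tone.
It falls on a weak beat, so it is unaccented.

Unaccented passing tone.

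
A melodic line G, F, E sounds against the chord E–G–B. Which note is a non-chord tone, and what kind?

F is a passing tone.

The harmony at that moment is E minor triad (E, G, B); F is not a chord tone.
It is approached by step down from G and left by step down to E.
Step in, step out in the same direction — a passing tone.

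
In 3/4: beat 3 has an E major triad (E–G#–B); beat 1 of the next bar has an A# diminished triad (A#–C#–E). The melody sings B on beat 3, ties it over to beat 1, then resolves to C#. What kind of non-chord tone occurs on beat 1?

Retardation.

The harmony at that moment is A# diminished triad (A#, C#, E); B is not a chord tone.
It is held over (the same pitch as the preceding B) and left by step up to C#.
Held over from the previous chord and resolving up by step — a retardation.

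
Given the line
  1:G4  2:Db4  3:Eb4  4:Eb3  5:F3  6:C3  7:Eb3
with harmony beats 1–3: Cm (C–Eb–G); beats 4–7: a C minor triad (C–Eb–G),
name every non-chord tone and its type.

Db4 (beat 2) — appoggiatura; F3 (beat 5) — escape tone.

The harmony at that moment is C minor triad (C, Eb, G); Db4 is not a chord tone.
It is approached by leap down from G4 and left by step up to Eb4.
Leap in, step out — an appoggiatura.
The harmony at that moment is C minor triad (C, Eb, G); F3 is not a chord tone.
It is approached by step up from Eb3 and left by leap down to C3.
Step in, leap out — an escape tone.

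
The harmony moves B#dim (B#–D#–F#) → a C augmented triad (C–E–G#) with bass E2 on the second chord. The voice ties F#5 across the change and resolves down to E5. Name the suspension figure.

9–8 suspension.

At the second chord the bass is E2. The suspended F#5 lies a ninth above the bass; after resolving down by step to E5, the interval above the bass becomes an octave.
Suspension figures are named by those two intervals: 9–8.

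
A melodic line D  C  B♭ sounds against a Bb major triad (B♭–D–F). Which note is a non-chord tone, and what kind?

The harmony at that moment is B♭ major triad (B♭, D, F); C is not a chord tone.
It is approached by step down from D and left by step down to B♭.
Step in, step out in the same direction — a passing tone.

C is a passing tone.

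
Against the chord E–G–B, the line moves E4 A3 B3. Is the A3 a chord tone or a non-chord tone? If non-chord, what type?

Non-chord tone — an appoggiatura.

The harmony at that moment is E minor triad (E, G, B); A3 is not a chord tone.
It is approached by leap down from E4 and left by step up to B3.
Leap in, step out — an appoggiatura.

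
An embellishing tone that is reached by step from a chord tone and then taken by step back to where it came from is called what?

Approach: by step. Departure: by step in the opposite direction, back to the starting pitch.
Stepwise on both sides but reversing to return to the same chord tone — a neighbor tone. (Had it continued onward in the same direction it would be a passing tone instead.)

Neighbor tone.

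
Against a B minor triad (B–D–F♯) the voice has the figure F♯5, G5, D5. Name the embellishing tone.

G5 is an escape tone.

The harmony at that moment is B minor triad (B, D, F♯); G5 is not a chord tone.
It is approached by step up from F♯5 and left by leap down to D5.
Step in, leap out — an escape tone.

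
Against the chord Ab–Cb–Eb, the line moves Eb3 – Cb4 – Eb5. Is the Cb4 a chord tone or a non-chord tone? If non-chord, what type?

Ab minor triad contains Ab, Cb, Eb; Cb is the third, so it is a chord tone.

Chord tone (the third of Ab minor triad).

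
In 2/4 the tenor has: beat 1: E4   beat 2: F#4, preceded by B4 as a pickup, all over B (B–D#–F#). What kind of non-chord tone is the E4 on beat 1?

The harmony at that moment is B major triad (B, D#, F#); E4 is not a chord tone.
It is approached by leap down from B4 and left by step up to F#4.
Leap in, step out, metrically accented — an appoggiatura.

Appoggiatura.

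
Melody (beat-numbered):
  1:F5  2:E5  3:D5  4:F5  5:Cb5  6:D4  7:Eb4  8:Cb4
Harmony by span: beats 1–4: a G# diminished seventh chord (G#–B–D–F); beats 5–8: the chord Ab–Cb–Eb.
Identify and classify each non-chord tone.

The harmony at that moment is G# diminished seventh chord (G#, B, D, F); E5 is not a chord tone.
It is approached by step down from F5 and left by step down to D5.
Step in, step out in the same direction — a passing tone.
The harmony at that moment is Ab minor triad (Ab, Cb, Eb); D4 is not a chord tone.
It is approached by leap down from Cb5 and left by step up to Eb4.
Leap in, step out — an appoggiatura.

E5 (beat 2) — passing tone; D4 (beat 6) — appoggiatura.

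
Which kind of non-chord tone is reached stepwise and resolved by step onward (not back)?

Passing tone.

Approach: by step. Departure: by step, continuing in the same direction.
Stepwise on both sides with no change of direction means the note fills in the space between two different chord tones — a passing tone. (Had it turned back to its starting note it would be a neighbor tone instead.)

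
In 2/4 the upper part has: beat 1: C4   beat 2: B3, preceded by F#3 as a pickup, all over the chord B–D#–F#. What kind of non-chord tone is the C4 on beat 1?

Appoggiatura.

The harmony at that moment is B major triad (B, D#, F#); C4 is not a chord tone.
It is approached by leap up from F#3 and left by step down to B3.
Leap in, step out, metrically accented — an appoggiatura.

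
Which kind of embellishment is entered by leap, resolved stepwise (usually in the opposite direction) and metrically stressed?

Appoggiatura.

Approach: by leap. Departure: by step. Metric position: strong.
Leap in, step out, in a metrically strong position — an appoggiatura. (It is the mirror image of the escape tone, which steps in and leaps out from a weak position.)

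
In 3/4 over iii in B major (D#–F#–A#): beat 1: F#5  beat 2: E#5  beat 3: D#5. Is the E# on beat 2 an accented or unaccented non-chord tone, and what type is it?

Unaccented passing tone.

The harmony at that moment is D# minor triad (D#, F#, A#); E#5 is not a chord tone.
It is approached by step down from F#5 and left by step down to D#5.
Step in, step out in the same direction — a passing tone.
It falls on a weak beat, so it is unaccented.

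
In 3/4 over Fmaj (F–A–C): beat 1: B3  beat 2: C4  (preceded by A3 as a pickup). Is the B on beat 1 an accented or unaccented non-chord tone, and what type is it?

Accented passing tone.

The harmony at that moment is F major triad (F, A, C); B3 is not a chord tone.
It is approached by step up from A3 and left by step up to C4.
Step in, step out in the same direction — a passing tone.
It falls on the downbeat, so it is accented.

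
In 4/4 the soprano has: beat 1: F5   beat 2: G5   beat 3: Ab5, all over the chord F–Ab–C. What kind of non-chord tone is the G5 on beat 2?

Passing tone.

The harmony at that moment is F minor triad (F, Ab, C); G5 is not a chord tone.
It is approached by step up from F5 and left by step up to Ab5.
Step in, step out in the same direction — a passing tone.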